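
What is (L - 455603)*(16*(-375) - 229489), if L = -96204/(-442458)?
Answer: 7911845444146555/73743 ≈ 1.0729e+11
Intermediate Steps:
L = 16034/73743 (L = -96204*(-1/442458) = 16034/73743 ≈ 0.21743)
(L - 455603)*(16*(-375) - 229489) = (16034/73743 - 455603)*(16*(-375) - 229489) = -33597515995*(-6000 - 229489)/73743 = -33597515995/73743*(-235489) = 7911845444146555/73743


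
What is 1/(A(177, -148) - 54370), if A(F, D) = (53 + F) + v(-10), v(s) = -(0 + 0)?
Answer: -1/54140 ≈ -1.8471e-5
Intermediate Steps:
v(s) = 0 (v(s) = -1*0 = 0)
A(F, D) = 53 + F (A(F, D) = (53 + F) + 0 = 53 + F)
1/(A(177, -148) - 54370) = 1/((53 + 177) - 54370) = 1/(230 - 54370) = 1/(-54140) = -1/54140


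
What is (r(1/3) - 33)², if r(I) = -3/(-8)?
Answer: 68121/64 ≈ 1064.4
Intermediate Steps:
r(I) = 3/8 (r(I) = -3*(-⅛) = 3/8)
(r(1/3) - 33)² = (3/8 - 33)² = (-261/8)² = 68121/64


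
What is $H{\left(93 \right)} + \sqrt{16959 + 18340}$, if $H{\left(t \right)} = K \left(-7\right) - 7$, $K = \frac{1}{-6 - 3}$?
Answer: $- \frac{56}{9} + \sqrt{35299} \approx 181.66$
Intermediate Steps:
$K = - \frac{1}{9}$ ($K = \frac{1}{-9} = - \frac{1}{9} \approx -0.11111$)
$H{\left(t \right)} = - \frac{56}{9}$ ($H{\left(t \right)} = \left(- \frac{1}{9}\right) \left(-7\right) - 7 = \frac{7}{9} - 7 = - \frac{56}{9}$)
$H{\left(93 \right)} + \sqrt{16959 + 18340} = - \frac{56}{9} + \sqrt{16959 + 18340} = - \frac{56}{9} + \sqrt{35299}$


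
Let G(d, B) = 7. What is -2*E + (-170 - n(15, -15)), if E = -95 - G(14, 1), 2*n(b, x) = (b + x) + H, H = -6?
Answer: 37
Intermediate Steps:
n(b, x) = -3 + b/2 + x/2 (n(b, x) = ((b + x) - 6)/2 = (-6 + b + x)/2 = -3 + b/2 + x/2)
E = -102 (E = -95 - 1*7 = -95 - 7 = -102)
-2*E + (-170 - n(15, -15)) = -2*(-102) + (-170 - (-3 + (1/2)*15 + (1/2)*(-15))) = 204 + (-170 - (-3 + 15/2 - 15/2)) = 204 + (-170 - 1*(-3)) = 204 + (-170 + 3) = 204 - 167 = 37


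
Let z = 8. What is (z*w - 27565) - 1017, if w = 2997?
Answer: -4606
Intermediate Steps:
(z*w - 27565) - 1017 = (8*2997 - 27565) - 1017 = (23976 - 27565) - 1017 = -3589 - 1017 = -4606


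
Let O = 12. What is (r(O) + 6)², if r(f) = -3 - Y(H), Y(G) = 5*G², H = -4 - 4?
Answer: 100489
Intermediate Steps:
H = -8
r(f) = -323 (r(f) = -3 - 5*(-8)² = -3 - 5*64 = -3 - 1*320 = -3 - 320 = -323)
(r(O) + 6)² = (-323 + 6)² = (-317)² = 100489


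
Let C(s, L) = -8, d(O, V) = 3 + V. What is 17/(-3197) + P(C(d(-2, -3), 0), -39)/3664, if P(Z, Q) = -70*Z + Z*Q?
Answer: 340687/1464226 ≈ 0.23267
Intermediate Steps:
P(Z, Q) = -70*Z + Q*Z
17/(-3197) + P(C(d(-2, -3), 0), -39)/3664 = 17/(-3197) - 8*(-70 - 39)/3664 = 17*(-1/3197) - 8*(-109)*(1/3664) = -17/3197 + 872*(1/3664) = -17/3197 + 109/458 = 340687/1464226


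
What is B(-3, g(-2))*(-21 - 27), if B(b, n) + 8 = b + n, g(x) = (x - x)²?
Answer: 528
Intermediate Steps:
g(x) = 0 (g(x) = 0² = 0)
B(b, n) = -8 + b + n (B(b, n) = -8 + (b + n) = -8 + b + n)
B(-3, g(-2))*(-21 - 27) = (-8 - 3 + 0)*(-21 - 27) = -11*(-48) = 528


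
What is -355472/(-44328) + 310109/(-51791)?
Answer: 582967325/286973931 ≈ 2.0314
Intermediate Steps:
-355472/(-44328) + 310109/(-51791) = -355472*(-1/44328) + 310109*(-1/51791) = 44434/5541 - 310109/51791 = 582967325/286973931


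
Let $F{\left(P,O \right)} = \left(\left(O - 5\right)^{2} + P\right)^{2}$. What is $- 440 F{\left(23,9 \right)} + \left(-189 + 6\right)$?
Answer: $-669423$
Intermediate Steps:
$F{\left(P,O \right)} = \left(P + \left(-5 + O\right)^{2}\right)^{2}$ ($F{\left(P,O \right)} = \left(\left(-5 + O\right)^{2} + P\right)^{2} = \left(P + \left(-5 + O\right)^{2}\right)^{2}$)
$- 440 F{\left(23,9 \right)} + \left(-189 + 6\right) = - 440 \left(23 + \left(-5 + 9\right)^{2}\right)^{2} + \left(-189 + 6\right) = - 440 \left(23 + 4^{2}\right)^{2} - 183 = - 440 \left(23 + 16\right)^{2} - 183 = - 440 \cdot 39^{2} - 183 = \left(-440\right) 1521 - 183 = -669240 - 183 = -669423$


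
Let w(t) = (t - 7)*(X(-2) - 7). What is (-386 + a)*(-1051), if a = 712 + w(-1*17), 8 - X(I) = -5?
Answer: -191282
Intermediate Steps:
X(I) = 13 (X(I) = 8 - 1*(-5) = 8 + 5 = 13)
w(t) = -42 + 6*t (w(t) = (t - 7)*(13 - 7) = (-7 + t)*6 = -42 + 6*t)
a = 568 (a = 712 + (-42 + 6*(-1*17)) = 712 + (-42 + 6*(-17)) = 712 + (-42 - 102) = 712 - 144 = 568)
(-386 + a)*(-1051) = (-386 + 568)*(-1051) = 182*(-1051) = -191282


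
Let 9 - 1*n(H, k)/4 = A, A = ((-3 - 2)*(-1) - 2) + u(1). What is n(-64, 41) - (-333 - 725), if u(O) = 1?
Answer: 1078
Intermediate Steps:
A = 4 (A = ((-3 - 2)*(-1) - 2) + 1 = (-5*(-1) - 2) + 1 = (5 - 2) + 1 = 3 + 1 = 4)
n(H, k) = 20 (n(H, k) = 36 - 4*4 = 36 - 16 = 20)
n(-64, 41) - (-333 - 725) = 20 - (-333 - 725) = 20 - 1*(-1058) = 20 + 1058 = 1078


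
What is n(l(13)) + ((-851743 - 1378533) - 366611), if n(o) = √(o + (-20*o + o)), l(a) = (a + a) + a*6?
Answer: -2596887 + 12*I*√13 ≈ -2.5969e+6 + 43.267*I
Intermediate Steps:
l(a) = 8*a (l(a) = 2*a + 6*a = 8*a)
n(o) = 3*√2*√(-o) (n(o) = √(o - 19*o) = √(-18*o) = 3*√2*√(-o))
n(l(13)) + ((-851743 - 1378533) - 366611) = 3*√2*√(-8*13) + ((-851743 - 1378533) - 366611) = 3*√2*√(-1*104) + (-2230276 - 366611) = 3*√2*√(-104) - 2596887 = 3*√2*(2*I*√26) - 2596887 = 12*I*√13 - 2596887 = -2596887 + 12*I*√13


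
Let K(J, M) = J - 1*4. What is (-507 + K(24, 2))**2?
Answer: 237169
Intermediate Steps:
K(J, M) = -4 + J (K(J, M) = J - 4 = -4 + J)
(-507 + K(24, 2))**2 = (-507 + (-4 + 24))**2 = (-507 + 20)**2 = (-487)**2 = 237169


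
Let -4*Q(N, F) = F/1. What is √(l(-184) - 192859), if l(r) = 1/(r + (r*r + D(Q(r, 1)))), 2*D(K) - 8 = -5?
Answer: I*√97192758956293/22449 ≈ 439.16*I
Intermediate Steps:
Q(N, F) = -F/4 (Q(N, F) = -F/(4*1) = -F/4)
D(K) = 3/2 (D(K) = 4 + (½)*(-5) = 4 - 5/2 = 3/2)
l(r) = 1/(3/2 + r + r²) (l(r) = 1/(r + (r*r + 3/2)) = 1/(r + (r² + 3/2)) = 1/(r + (3/2 + r²)) = 1/(3/2 + r + r²))
√(l(-184) - 192859) = √(2/(3 + 2*(-184) + 2*(-184)²) - 192859) = √(2/(3 - 368 + 2*33856) - 192859) = √(2/(3 - 368 + 67712) - 192859) = √(2/67347 - 192859) = √(-12988475071/67347) = I*√97192758956293/22449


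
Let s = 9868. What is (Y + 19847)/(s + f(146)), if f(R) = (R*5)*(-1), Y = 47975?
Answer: 33911/4569 ≈ 7.4220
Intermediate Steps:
f(R) = -5*R (f(R) = (5*R)*(-1) = -5*R)
(Y + 19847)/(s + f(146)) = (47975 + 19847)/(9868 - 5*146) = 67822/(9868 - 730) = 67822/9138 = 67822*(1/9138) = 33911/4569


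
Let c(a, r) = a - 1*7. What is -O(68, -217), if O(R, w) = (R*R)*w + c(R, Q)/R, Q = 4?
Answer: 68231683/68 ≈ 1.0034e+6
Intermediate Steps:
c(a, r) = -7 + a (c(a, r) = a - 7 = -7 + a)
O(R, w) = w*R² + (-7 + R)/R (O(R, w) = (R*R)*w + (-7 + R)/R = R²*w + (-7 + R)/R = w*R² + (-7 + R)/R)
-O(68, -217) = -(-7 + 68 - 217*68³)/68 = -(-7 + 68 - 217*314432)/68 = -(-7 + 68 - 68231744)/68 = -(-68231683)/68 = -1*(-68231683/68) = 68231683/68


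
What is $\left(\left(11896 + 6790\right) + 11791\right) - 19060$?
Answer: $11417$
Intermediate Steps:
$\left(\left(11896 + 6790\right) + 11791\right) - 19060 = \left(18686 + 11791\right) - 19060 = 30477 - 19060 = 11417$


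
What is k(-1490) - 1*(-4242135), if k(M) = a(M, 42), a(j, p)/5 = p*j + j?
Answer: 3921785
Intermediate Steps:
a(j, p) = 5*j + 5*j*p (a(j, p) = 5*(p*j + j) = 5*(j*p + j) = 5*(j + j*p) = 5*j + 5*j*p)
k(M) = 215*M (k(M) = 5*M*(1 + 42) = 5*M*43 = 215*M)
k(-1490) - 1*(-4242135) = 215*(-1490) - 1*(-4242135) = -320350 + 4242135 = 3921785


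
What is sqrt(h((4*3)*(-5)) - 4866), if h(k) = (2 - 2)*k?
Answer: I*sqrt(4866) ≈ 69.757*I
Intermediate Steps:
h(k) = 0 (h(k) = 0*k = 0)
sqrt(h((4*3)*(-5)) - 4866) = sqrt(0 - 4866) = sqrt(-4866) = I*sqrt(4866)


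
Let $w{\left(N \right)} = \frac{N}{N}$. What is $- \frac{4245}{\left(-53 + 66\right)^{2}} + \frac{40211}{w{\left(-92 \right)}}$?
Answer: $\frac{6791414}{169} \approx 40186.0$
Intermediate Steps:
$w{\left(N \right)} = 1$
$- \frac{4245}{\left(-53 + 66\right)^{2}} + \frac{40211}{w{\left(-92 \right)}} = - \frac{4245}{\left(-53 + 66\right)^{2}} + \frac{40211}{1} = - \frac{4245}{13^{2}} + 40211 \cdot 1 = - \frac{4245}{169} + 40211 = \frac{6791414}{169}$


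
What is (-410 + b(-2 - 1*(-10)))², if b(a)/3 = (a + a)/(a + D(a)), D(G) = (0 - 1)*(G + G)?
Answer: 173056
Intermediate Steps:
D(G) = -2*G
b(a) = -6 (b(a) = 3*((a + a)/(a - 2*a)) = 3*((2*a)/((-a))) = 3*((2*a)*(-1/a)) = 3*(-2) = -6)
(-410 + b(-2 - 1*(-10)))² = (-410 - 6)² = (-416)² = 173056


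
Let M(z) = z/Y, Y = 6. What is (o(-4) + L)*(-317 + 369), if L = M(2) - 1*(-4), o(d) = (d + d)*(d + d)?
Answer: 10660/3 ≈ 3553.3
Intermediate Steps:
M(z) = z/6
o(d) = 4*d² (o(d) = (2*d)*(2*d) = 4*d²)
L = 13/3 (L = (⅙)*2 - 1*(-4) = ⅓ + 4 = 13/3 ≈ 4.3333)
(o(-4) + L)*(-317 + 369) = (4*(-4)² + 13/3)*(-317 + 369) = (4*16 + 13/3)*52 = (64 + 13/3)*52 = (205/3)*52 = 10660/3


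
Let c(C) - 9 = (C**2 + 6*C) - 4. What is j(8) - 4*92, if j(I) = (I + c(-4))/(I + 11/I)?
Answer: -5512/15 ≈ -367.47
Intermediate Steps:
c(C) = 5 + C**2 + 6*C (c(C) = 9 + ((C**2 + 6*C) - 4) = 9 + (-4 + C**2 + 6*C) = 5 + C**2 + 6*C)
j(I) = (-3 + I)/(I + 11/I) (j(I) = (I + (5 + (-4)**2 + 6*(-4)))/(I + 11/I) = (I + (5 + 16 - 24))/(I + 11/I) = (I - 3)/(I + 11/I) = (-3 + I)/(I + 11/I))
j(8) - 4*92 = 8*(-3 + 8)/(11 + 8**2) - 4*92 = 8*5/(11 + 64) - 368 = 8*5/75 - 368 = 8*(1/75)*5 - 368 = 8/15 - 368 = -5512/15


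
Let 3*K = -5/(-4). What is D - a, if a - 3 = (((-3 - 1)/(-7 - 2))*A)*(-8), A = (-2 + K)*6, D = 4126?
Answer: 36803/9 ≈ 4089.2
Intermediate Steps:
K = 5/12 (K = (-5/(-4))/3 = (-5*(-1/4))/3 = (1/3)*(5/4) = 5/12 ≈ 0.41667)
A = -19/2 (A = (-2 + 5/12)*6 = -19/12*6 = -19/2 ≈ -9.5000)
a = 331/9 (a = 3 + (((-3 - 1)/(-7 - 2))*(-19/2))*(-8) = 3 + (-4/(-9)*(-19/2))*(-8) = 3 + (-4*(-1/9)*(-19/2))*(-8) = 3 + ((4/9)*(-19/2))*(-8) = 3 - 38/9*(-8) = 3 + 304/9 = 331/9 ≈ 36.778)
D - a = 4126 - 1*331/9 = 4126 - 331/9 = 36803/9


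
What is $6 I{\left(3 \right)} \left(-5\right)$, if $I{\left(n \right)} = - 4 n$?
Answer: $360$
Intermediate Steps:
$6 I{\left(3 \right)} \left(-5\right) = 6 \left(\left(-4\right) 3\right) \left(-5\right) = 6 \left(-12\right) \left(-5\right) = \left(-72\right) \left(-5\right) = 360$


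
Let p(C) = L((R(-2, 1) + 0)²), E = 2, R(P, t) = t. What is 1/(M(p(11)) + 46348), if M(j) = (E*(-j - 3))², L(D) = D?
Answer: 1/46412 ≈ 2.1546e-5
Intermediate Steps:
p(C) = 1 (p(C) = (1 + 0)² = 1² = 1)
M(j) = (-6 - 2*j)² (M(j) = (2*(-j - 3))² = (2*(-3 - j))² = (-6 - 2*j)²)
1/(M(p(11)) + 46348) = 1/(4*(3 + 1)² + 46348) = 1/(4*4² + 46348) = 1/(4*16 + 46348) = 1/(64 + 46348) = 1/46412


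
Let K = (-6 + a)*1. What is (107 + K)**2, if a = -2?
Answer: 9801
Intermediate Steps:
K = -8 (K = (-6 - 2)*1 = -8*1 = -8)
(107 + K)**2 = (107 - 8)**2 = 99**2 = 9801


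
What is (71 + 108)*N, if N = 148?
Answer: 26492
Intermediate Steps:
(71 + 108)*N = (71 + 108)*148 = 179*148 = 26492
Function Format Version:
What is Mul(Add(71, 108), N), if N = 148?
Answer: 26492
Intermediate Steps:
Mul(Add(71, 108), N) = Mul(Add(71, 108), 148) = Mul(179, 148) = 26492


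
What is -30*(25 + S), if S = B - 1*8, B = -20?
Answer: 90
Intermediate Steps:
S = -28 (S = -20 - 1*8 = -20 - 8 = -28)
-30*(25 + S) = -30*(25 - 28) = -30*(-3) = 90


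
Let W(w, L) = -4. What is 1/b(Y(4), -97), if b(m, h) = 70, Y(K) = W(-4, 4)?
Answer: 1/70 ≈ 0.014286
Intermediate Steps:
Y(K) = -4
1/b(Y(4), -97) = 1/70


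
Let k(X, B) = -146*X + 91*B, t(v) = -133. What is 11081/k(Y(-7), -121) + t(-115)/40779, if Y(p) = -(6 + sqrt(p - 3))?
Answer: -918682719514/839487789783 - 1617826*I*sqrt(10)/102931385 ≈ -1.0943 - 0.049703*I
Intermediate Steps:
Y(p) = -6 - sqrt(-3 + p) (Y(p) = -(6 + sqrt(-3 + p)) = -6 - sqrt(-3 + p))
11081/k(Y(-7), -121) + t(-115)/40779 = 11081/(-146*(-6 - sqrt(-3 - 7)) + 91*(-121)) - 133/40779 = 11081/(-146*(-6 - sqrt(-10)) - 11011) - 133*1/40779 = 11081/(-146*(-6 - I*sqrt(10)) - 11011) - 133/40779 = 11081/((876 + 146*I*sqrt(10)) - 11011) - 133/40779 = 11081/(-10135 + 146*I*sqrt(10)) - 133/40779 = -133/40779 + 11081/(-10135 + 146*I*sqrt(10))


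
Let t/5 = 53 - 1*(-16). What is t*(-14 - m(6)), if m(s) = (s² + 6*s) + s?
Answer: -31740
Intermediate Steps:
m(s) = s² + 7*s
t = 345 (t = 5*(53 - 1*(-16)) = 5*(53 + 16) = 5*69 = 345)
t*(-14 - m(6)) = 345*(-14 - 6*(7 + 6)) = 345*(-14 - 6*13) = 345*(-14 - 1*78) = 345*(-14 - 78) = 345*(-92) = -31740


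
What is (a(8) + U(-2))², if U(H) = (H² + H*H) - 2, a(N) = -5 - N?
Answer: 49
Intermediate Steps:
U(H) = -2 + 2*H² (U(H) = (H² + H²) - 2 = 2*H² - 2 = -2 + 2*H²)
(a(8) + U(-2))² = ((-5 - 1*8) + (-2 + 2*(-2)²))² = ((-5 - 8) + (-2 + 2*4))² = (-13 + (-2 + 8))² = (-13 + 6)² = (-7)² = 49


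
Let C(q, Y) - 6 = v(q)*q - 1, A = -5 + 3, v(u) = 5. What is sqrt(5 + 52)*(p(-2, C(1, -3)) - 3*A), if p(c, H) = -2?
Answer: 4*sqrt(57) ≈ 30.199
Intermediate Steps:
A = -2
C(q, Y) = 5 + 5*q (C(q, Y) = 6 + (5*q - 1) = 6 + (-1 + 5*q) = 5 + 5*q)
sqrt(5 + 52)*(p(-2, C(1, -3)) - 3*A) = sqrt(5 + 52)*(-2 - 3*(-2)) = sqrt(57)*(-2 + 6) = sqrt(57)*4 = 4*sqrt(57)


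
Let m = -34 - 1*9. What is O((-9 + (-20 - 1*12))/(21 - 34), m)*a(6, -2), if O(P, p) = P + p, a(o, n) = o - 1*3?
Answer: -1554/13 ≈ -119.54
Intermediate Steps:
a(o, n) = -3 + o (a(o, n) = o - 3 = -3 + o)
m = -43 (m = -34 - 9 = -43)
O((-9 + (-20 - 1*12))/(21 - 34), m)*a(6, -2) = ((-9 + (-20 - 1*12))/(21 - 34) - 43)*(-3 + 6) = ((-9 + (-20 - 12))/(-13) - 43)*3 = ((-9 - 32)*(-1/13) - 43)*3 = (-41*(-1/13) - 43)*3 = (41/13 - 43)*3 = -518/13*3 = -1554/13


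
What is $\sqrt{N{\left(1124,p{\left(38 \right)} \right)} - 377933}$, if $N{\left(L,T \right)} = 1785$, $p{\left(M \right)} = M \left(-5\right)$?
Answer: $2 i \sqrt{94037} \approx 613.31 i$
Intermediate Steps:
$p{\left(M \right)} = - 5 M$
$\sqrt{N{\left(1124,p{\left(38 \right)} \right)} - 377933} = \sqrt{1785 - 377933} = \sqrt{-376148} = 2 i \sqrt{94037}$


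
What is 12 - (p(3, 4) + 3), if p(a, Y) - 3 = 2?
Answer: 4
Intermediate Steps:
p(a, Y) = 5 (p(a, Y) = 3 + 2 = 5)
12 - (p(3, 4) + 3) = 12 - (5 + 3) = 12 - 1*8 = 12 - 8 = 4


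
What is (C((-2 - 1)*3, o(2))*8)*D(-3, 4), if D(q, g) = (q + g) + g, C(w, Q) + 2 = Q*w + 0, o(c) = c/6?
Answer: -200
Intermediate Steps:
o(c) = c/6 (o(c) = c*(⅙) = c/6)
C(w, Q) = -2 + Q*w (C(w, Q) = -2 + (Q*w + 0) = -2 + Q*w)
D(q, g) = q + 2*g (D(q, g) = (g + q) + g = q + 2*g)
(C((-2 - 1)*3, o(2))*8)*D(-3, 4) = ((-2 + ((⅙)*2)*((-2 - 1)*3))*8)*(-3 + 2*4) = ((-2 + (-3*3)/3)*8)*(-3 + 8) = ((-2 + (⅓)*(-9))*8)*5 = ((-2 - 3)*8)*5 = -5*8*5 = -40*5 = -200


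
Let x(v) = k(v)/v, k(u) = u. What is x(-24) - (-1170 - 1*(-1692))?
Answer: -521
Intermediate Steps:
x(v) = 1 (x(v) = v/v = 1)
x(-24) - (-1170 - 1*(-1692)) = 1 - (-1170 - 1*(-1692)) = 1 - (-1170 + 1692) = 1 - 1*522 = 1 - 522 = -521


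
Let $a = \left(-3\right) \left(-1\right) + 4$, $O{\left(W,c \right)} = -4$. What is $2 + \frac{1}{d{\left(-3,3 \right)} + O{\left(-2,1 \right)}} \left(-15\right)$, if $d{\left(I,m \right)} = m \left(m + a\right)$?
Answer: $\frac{37}{26} \approx 1.4231$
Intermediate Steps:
$a = 7$ ($a = 3 + 4 = 7$)
$d{\left(I,m \right)} = m \left(7 + m\right)$ ($d{\left(I,m \right)} = m \left(m + 7\right) = m \left(7 + m\right)$)
$2 + \frac{1}{d{\left(-3,3 \right)} + O{\left(-2,1 \right)}} \left(-15\right) = 2 + \frac{1}{3 \left(7 + 3\right) - 4} \left(-15\right) = 2 + \frac{1}{3 \cdot 10 - 4} \left(-15\right) = 2 + \frac{1}{30 - 4} \left(-15\right) = 2 + \frac{1}{26} \left(-15\right) = 2 - \frac{15}{26} = \frac{37}{26}$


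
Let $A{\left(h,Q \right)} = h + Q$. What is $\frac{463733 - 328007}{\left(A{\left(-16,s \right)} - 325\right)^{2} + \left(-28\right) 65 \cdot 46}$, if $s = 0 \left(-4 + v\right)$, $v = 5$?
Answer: $\frac{135726}{32561} \approx 4.1684$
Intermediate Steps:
$s = 0$ ($s = 0 \left(-4 + 5\right) = 0 \cdot 1 = 0$)
$A{\left(h,Q \right)} = Q + h$
$\frac{463733 - 328007}{\left(A{\left(-16,s \right)} - 325\right)^{2} + \left(-28\right) 65 \cdot 46} = \frac{463733 - 328007}{\left(\left(0 - 16\right) - 325\right)^{2} + \left(-28\right) 65 \cdot 46} = \frac{135726}{\left(-16 - 325\right)^{2} - 83720} = \frac{135726}{\left(-341\right)^{2} - 83720} = \frac{135726}{116281 - 83720} = \frac{135726}{32561}$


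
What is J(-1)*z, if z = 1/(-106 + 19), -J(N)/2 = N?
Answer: -2/87 ≈ -0.022988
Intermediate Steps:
J(N) = -2*N
z = -1/87 (z = 1/(-87) = -1/87 ≈ -0.011494)
J(-1)*z = -2*(-1)*(-1/87) = 2*(-1/87) = -2/87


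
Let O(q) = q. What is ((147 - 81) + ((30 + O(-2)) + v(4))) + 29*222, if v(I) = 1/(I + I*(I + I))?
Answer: 235153/36 ≈ 6532.0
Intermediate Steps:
v(I) = 1/(I + 2*I²) (v(I) = 1/(I + I*(2*I)) = 1/(I + 2*I²))
((147 - 81) + ((30 + O(-2)) + v(4))) + 29*222 = ((147 - 81) + ((30 - 2) + 1/(4*(1 + 2*4)))) + 29*222 = (66 + (28 + 1/(4*(1 + 8)))) + 6438 = (66 + (28 + (¼)/9)) + 6438 = (66 + (28 + (¼)*(⅑))) + 6438 = (66 + (28 + 1/36)) + 6438 = (66 + 1009/36) + 6438 = 3385/36 + 6438 = 235153/36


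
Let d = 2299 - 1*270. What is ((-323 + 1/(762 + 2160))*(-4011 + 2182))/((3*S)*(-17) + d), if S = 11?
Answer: 1726219345/4289496 ≈ 402.43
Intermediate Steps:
d = 2029 (d = 2299 - 270 = 2029)
((-323 + 1/(762 + 2160))*(-4011 + 2182))/((3*S)*(-17) + d) = ((-323 + 1/(762 + 2160))*(-4011 + 2182))/((3*11)*(-17) + 2029) = ((-323 + 1/2922)*(-1829))/(33*(-17) + 2029) = ((-323 + 1/2922)*(-1829))/(-561 + 2029) = -943805/2922*(-1829)/1468 = (1726219345/2922)*(1/1468) = 1726219345/4289496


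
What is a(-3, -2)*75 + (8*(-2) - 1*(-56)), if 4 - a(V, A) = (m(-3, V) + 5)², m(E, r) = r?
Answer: 40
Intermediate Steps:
a(V, A) = 4 - (5 + V)² (a(V, A) = 4 - (V + 5)² = 4 - (5 + V)²)
a(-3, -2)*75 + (8*(-2) - 1*(-56)) = (4 - (5 - 3)²)*75 + (8*(-2) - 1*(-56)) = (4 - 1*2²)*75 + (-16 + 56) = (4 - 1*4)*75 + 40 = (4 - 4)*75 + 40 = 0*75 + 40 = 0 + 40 = 40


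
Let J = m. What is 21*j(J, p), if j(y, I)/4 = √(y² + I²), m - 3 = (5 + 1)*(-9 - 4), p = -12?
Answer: 252*√641 ≈ 6380.1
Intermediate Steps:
m = -75 (m = 3 + (5 + 1)*(-9 - 4) = 3 + 6*(-13) = 3 - 78 = -75)
J = -75
j(y, I) = 4*√(I² + y²) (j(y, I) = 4*√(y² + I²) = 4*√(I² + y²))
21*j(J, p) = 21*(4*√((-12)² + (-75)²)) = 21*(4*√(144 + 5625)) = 21*(4*√5769) = 21*(4*(3*√641)) = 21*(12*√641) = 252*√641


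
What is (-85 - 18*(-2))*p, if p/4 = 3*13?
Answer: -7644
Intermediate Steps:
p = 156 (p = 4*(3*13) = 4*39 = 156)
(-85 - 18*(-2))*p = (-85 - 18*(-2))*156 = (-85 + 36)*156 = -49*156 = -7644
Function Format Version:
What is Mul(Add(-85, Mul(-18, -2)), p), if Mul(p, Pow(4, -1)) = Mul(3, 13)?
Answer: -7644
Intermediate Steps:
p = 156 (p = Mul(4, Mul(3, 13)) = Mul(4, 39) = 156)
Mul(Add(-85, Mul(-18, -2)), p) = Mul(Add(-85, Mul(-18, -2)), 156) = Mul(Add(-85, 36), 156) = Mul(-49, 156) = -7644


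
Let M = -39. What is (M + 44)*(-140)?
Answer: -700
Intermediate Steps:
(M + 44)*(-140) = (-39 + 44)*(-140) = 5*(-140) = -700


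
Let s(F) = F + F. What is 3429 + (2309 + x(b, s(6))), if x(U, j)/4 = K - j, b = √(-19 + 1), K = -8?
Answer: 5658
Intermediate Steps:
s(F) = 2*F
b = 3*I*√2 (b = √(-18) = 3*I*√2 ≈ 4.2426*I)
x(U, j) = -32 - 4*j (x(U, j) = 4*(-8 - j) = -32 - 4*j)
3429 + (2309 + x(b, s(6))) = 3429 + (2309 + (-32 - 8*6)) = 3429 + (2309 + (-32 - 4*12)) = 3429 + (2309 + (-32 - 48)) = 3429 + (2309 - 80) = 3429 + 2229 = 5658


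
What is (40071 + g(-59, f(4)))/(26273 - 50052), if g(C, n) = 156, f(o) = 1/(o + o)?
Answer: -40227/23779 ≈ -1.6917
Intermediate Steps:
f(o) = 1/(2*o)
(40071 + g(-59, f(4)))/(26273 - 50052) = (40071 + 156)/(26273 - 50052) = 40227/(-23779) = 40227*(-1/23779) = -40227/23779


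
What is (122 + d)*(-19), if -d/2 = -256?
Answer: -12046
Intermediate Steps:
d = 512 (d = -2*(-256) = 512)
(122 + d)*(-19) = (122 + 512)*(-19) = 634*(-19) = -12046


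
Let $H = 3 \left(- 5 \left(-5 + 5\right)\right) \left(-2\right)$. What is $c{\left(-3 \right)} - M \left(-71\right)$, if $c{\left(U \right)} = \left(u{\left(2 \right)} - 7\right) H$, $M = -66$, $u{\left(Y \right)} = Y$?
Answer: $-4686$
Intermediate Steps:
$H = 0$ ($H = 3 \left(\left(-5\right) 0\right) \left(-2\right) = 3 \cdot 0 \left(-2\right) = 0 \left(-2\right) = 0$)
$c{\left(U \right)} = 0$ ($c{\left(U \right)} = \left(2 - 7\right) 0 = \left(-5\right) 0 = 0$)
$c{\left(-3 \right)} - M \left(-71\right) = 0 - \left(-66\right) \left(-71\right) = 0 - 4686 = -4686$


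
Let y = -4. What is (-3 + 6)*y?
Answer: -12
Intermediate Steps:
(-3 + 6)*y = (-3 + 6)*(-4) = 3*(-4) = -12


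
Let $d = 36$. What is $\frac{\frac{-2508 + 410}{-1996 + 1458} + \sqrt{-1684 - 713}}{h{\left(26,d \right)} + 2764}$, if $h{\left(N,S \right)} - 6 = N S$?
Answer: $\frac{1049}{996914} + \frac{i \sqrt{2397}}{3706} \approx 0.0010522 + 0.013211 i$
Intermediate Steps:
$h{\left(N,S \right)} = 6 + N S$
$\frac{\frac{-2508 + 410}{-1996 + 1458} + \sqrt{-1684 - 713}}{h{\left(26,d \right)} + 2764} = \frac{\frac{-2508 + 410}{-1996 + 1458} + \sqrt{-1684 - 713}}{\left(6 + 26 \cdot 36\right) + 2764} = \frac{- \frac{2098}{-538} + \sqrt{-2397}}{\left(6 + 936\right) + 2764} = \frac{\left(-2098\right) \left(- \frac{1}{538}\right) + i \sqrt{2397}}{942 + 2764} = \frac{\frac{1049}{269} + i \sqrt{2397}}{3706} = \left(\frac{1049}{269} + i \sqrt{2397}\right) \frac{1}{3706} = \frac{1049}{996914} + \frac{i \sqrt{2397}}{3706}$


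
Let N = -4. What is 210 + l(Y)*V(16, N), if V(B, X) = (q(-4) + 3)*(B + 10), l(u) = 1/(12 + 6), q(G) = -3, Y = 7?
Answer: 210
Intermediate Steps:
l(u) = 1/18
V(B, X) = 0 (V(B, X) = (-3 + 3)*(B + 10) = 0*(10 + B) = 0)
210 + l(Y)*V(16, N) = 210 + (1/18)*0 = 210 + 0 = 210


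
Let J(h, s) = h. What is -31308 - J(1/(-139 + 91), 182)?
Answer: -1502783/48 ≈ -31308.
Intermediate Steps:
-31308 - J(1/(-139 + 91), 182) = -31308 - 1/(-139 + 91) = -31308 - 1/(-48) = -31308 - 1*(-1/48) = -31308 + 1/48 = -1502783/48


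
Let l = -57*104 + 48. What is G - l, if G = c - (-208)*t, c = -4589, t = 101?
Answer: 22299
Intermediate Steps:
l = -5880 (l = -5928 + 48 = -5880)
G = 16419 (G = -4589 - (-208)*101 = -4589 - 1*(-21008) = -4589 + 21008 = 16419)
G - l = 16419 - 1*(-5880) = 16419 + 5880 = 22299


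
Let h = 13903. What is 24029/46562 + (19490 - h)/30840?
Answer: 500598127/717986040 ≈ 0.69723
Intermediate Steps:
24029/46562 + (19490 - h)/30840 = 24029/46562 + (19490 - 1*13903)/30840 = 24029*(1/46562) + (19490 - 13903)*(1/30840) = 24029/46562 + 5587*(1/30840) = 24029/46562 + 5587/30840 = 500598127/717986040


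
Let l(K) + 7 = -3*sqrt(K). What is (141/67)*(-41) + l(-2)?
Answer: -6250/67 - 3*I*sqrt(2) ≈ -93.284 - 4.2426*I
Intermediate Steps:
l(K) = -7 - 3*sqrt(K)
(141/67)*(-41) + l(-2) = (141/67)*(-41) + (-7 - 3*I*sqrt(2)) = -5781/67 + (-7 - 3*I*sqrt(2)) = -6250/67 - 3*I*sqrt(2)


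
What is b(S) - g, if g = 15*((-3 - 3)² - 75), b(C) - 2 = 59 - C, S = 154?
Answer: 492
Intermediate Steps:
b(C) = 61 - C (b(C) = 2 + (59 - C) = 61 - C)
g = -585 (g = 15*((-6)² - 75) = 15*(36 - 75) = 15*(-39) = -585)
b(S) - g = (61 - 1*154) - 1*(-585) = (61 - 154) + 585 = -93 + 585 = 492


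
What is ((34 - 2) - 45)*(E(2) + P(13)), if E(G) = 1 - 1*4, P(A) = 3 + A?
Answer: -169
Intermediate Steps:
E(G) = -3 (E(G) = 1 - 4 = -3)
((34 - 2) - 45)*(E(2) + P(13)) = ((34 - 2) - 45)*(-3 + (3 + 13)) = (32 - 45)*(-3 + 16) = -13*13 = -169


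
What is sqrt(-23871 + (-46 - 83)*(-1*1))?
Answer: 3*I*sqrt(2638) ≈ 154.08*I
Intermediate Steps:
sqrt(-23871 + (-46 - 83)*(-1*1)) = sqrt(-23871 - 129*(-1)) = sqrt(-23871 + 129) = sqrt(-23742) = 3*I*sqrt(2638)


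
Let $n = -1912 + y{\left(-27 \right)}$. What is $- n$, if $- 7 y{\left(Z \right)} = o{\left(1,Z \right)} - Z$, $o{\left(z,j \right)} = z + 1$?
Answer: $\frac{13413}{7} \approx 1916.1$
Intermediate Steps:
$o{\left(z,j \right)} = 1 + z$
$y{\left(Z \right)} = - \frac{2}{7} + \frac{Z}{7}$ ($y{\left(Z \right)} = - \frac{\left(1 + 1\right) - Z}{7} = - \frac{2 - Z}{7} = - \frac{2}{7} + \frac{Z}{7}$)
$n = - \frac{13413}{7}$ ($n = -1912 + \left(- \frac{2}{7} + \frac{1}{7} \left(-27\right)\right) = -1912 - \frac{29}{7} = - \frac{13413}{7} \approx -1916.1$)
$- n = \left(-1\right) \left(- \frac{13413}{7}\right) = \frac{13413}{7}$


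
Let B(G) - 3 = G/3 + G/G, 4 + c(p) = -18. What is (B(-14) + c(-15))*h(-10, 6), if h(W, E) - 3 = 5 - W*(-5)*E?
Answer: 19856/3 ≈ 6618.7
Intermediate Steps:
c(p) = -22 (c(p) = -4 - 18 = -22)
h(W, E) = 8 + 5*E*W (h(W, E) = 3 + (5 - W*(-5)*E) = 3 + (5 - (-5*W)*E) = 3 + (5 - (-5)*E*W) = 3 + (5 + 5*E*W) = 8 + 5*E*W)
B(G) = 4 + G/3 (B(G) = 3 + (G/3 + G/G) = 3 + (G*(⅓) + 1) = 3 + (G/3 + 1) = 3 + (1 + G/3) = 4 + G/3)
(B(-14) + c(-15))*h(-10, 6) = ((4 + (⅓)*(-14)) - 22)*(8 + 5*6*(-10)) = ((4 - 14/3) - 22)*(8 - 300) = (-⅔ - 22)*(-292) = -68/3*(-292) = 19856/3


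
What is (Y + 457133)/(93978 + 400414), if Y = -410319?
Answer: 23407/247196 ≈ 0.094690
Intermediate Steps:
(Y + 457133)/(93978 + 400414) = (-410319 + 457133)/(93978 + 400414) = 46814/494392 = 46814*(1/494392) = 23407/247196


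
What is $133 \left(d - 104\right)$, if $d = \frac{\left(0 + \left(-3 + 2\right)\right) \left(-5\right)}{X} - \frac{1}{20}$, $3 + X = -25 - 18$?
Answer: $- \frac{6372429}{460} \approx -13853.0$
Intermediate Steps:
$X = -46$ ($X = -3 - 43 = -46$)
$d = - \frac{73}{460}$ ($d = \frac{\left(0 + \left(-3 + 2\right)\right) \left(-5\right)}{-46} - \frac{1}{20} = \left(0 - 1\right) \left(-5\right) \left(- \frac{1}{46}\right) - \frac{1}{20} = \left(-1\right) \left(-5\right) \left(- \frac{1}{46}\right) - \frac{1}{20} = 5 \left(- \frac{1}{46}\right) - \frac{1}{20} = - \frac{5}{46} - \frac{1}{20} = - \frac{73}{460} \approx -0.1587$)
$133 \left(d - 104\right) = 133 \left(- \frac{73}{460} - 104\right) = 133 \left(- \frac{47913}{460}\right) = - \frac{6372429}{460}$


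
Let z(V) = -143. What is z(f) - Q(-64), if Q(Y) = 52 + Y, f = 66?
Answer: -131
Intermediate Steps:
z(f) - Q(-64) = -143 - (52 - 64) = -143 - 1*(-12) = -143 + 12 = -131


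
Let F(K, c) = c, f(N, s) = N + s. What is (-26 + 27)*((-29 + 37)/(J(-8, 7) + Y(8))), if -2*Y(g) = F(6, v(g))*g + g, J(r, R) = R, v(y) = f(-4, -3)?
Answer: 8/31 ≈ 0.25806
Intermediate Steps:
v(y) = -7 (v(y) = -4 - 3 = -7)
Y(g) = 3*g (Y(g) = -(-7*g + g)/2 = -(-3)*g = 3*g)
(-26 + 27)*((-29 + 37)/(J(-8, 7) + Y(8))) = (-26 + 27)*((-29 + 37)/(7 + 3*8)) = 1*(8/(7 + 24)) = 1*(8/31) = 8/31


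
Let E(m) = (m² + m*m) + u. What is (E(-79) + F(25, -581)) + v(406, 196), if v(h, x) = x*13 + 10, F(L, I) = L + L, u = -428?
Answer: 14662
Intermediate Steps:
F(L, I) = 2*L
v(h, x) = 10 + 13*x (v(h, x) = 13*x + 10 = 10 + 13*x)
E(m) = -428 + 2*m² (E(m) = (m² + m*m) - 428 = (m² + m²) - 428 = 2*m² - 428 = -428 + 2*m²)
(E(-79) + F(25, -581)) + v(406, 196) = ((-428 + 2*(-79)²) + 2*25) + (10 + 13*196) = ((-428 + 2*6241) + 50) + (10 + 2548) = ((-428 + 12482) + 50) + 2558 = (12054 + 50) + 2558 = 12104 + 2558 = 14662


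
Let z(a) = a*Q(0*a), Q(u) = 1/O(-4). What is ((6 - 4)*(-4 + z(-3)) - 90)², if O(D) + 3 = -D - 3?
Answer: 9025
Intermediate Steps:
O(D) = -6 - D (O(D) = -3 + (-D - 3) = -3 + (-3 - D) = -6 - D)
Q(u) = -½ (Q(u) = 1/(-6 - 1*(-4)) = 1/(-6 + 4) = 1/(-2) = -½)
z(a) = -a/2 (z(a) = a*(-½) = -a/2)
((6 - 4)*(-4 + z(-3)) - 90)² = ((6 - 4)*(-4 - ½*(-3)) - 90)² = (2*(-4 + 3/2) - 90)² = (2*(-5/2) - 90)² = (-5 - 90)² = (-95)² = 9025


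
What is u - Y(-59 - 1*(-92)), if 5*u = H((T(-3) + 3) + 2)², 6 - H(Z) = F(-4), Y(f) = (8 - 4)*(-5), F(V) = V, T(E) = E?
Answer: 40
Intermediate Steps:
Y(f) = -20 (Y(f) = 4*(-5) = -20)
H(Z) = 10 (H(Z) = 6 - 1*(-4) = 6 + 4 = 10)
u = 20 (u = (⅕)*10² = (⅕)*100 = 20)
u - Y(-59 - 1*(-92)) = 20 - 1*(-20) = 20 + 20 = 40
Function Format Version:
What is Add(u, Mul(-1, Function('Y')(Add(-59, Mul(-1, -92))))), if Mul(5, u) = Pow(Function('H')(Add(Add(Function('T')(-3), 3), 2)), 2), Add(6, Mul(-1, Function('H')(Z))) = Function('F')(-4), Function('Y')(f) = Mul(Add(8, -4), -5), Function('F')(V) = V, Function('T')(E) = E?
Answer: 40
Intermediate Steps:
Function('Y')(f) = -20 (Function('Y')(f) = Mul(4, -5) = -20)
Function('H')(Z) = 10 (Function('H')(Z) = Add(6, Mul(-1, -4)) = Add(6, 4) = 10)
u = 20 (u = Mul(Rational(1, 5), Pow(10, 2)) = Mul(Rational(1, 5), 100) = 20)
Add(u, Mul(-1, Function('Y')(Add(-59, Mul(-1, -92))))) = Add(20, Mul(-1, -20)) = Add(20, 20) = 40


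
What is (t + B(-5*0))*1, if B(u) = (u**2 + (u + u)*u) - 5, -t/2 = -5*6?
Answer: 55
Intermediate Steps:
t = 60 (t = -(-10)*6 = -2*(-30) = 60)
B(u) = -5 + 3*u**2 (B(u) = (u**2 + (2*u)*u) - 5 = (u**2 + 2*u**2) - 5 = 3*u**2 - 5 = -5 + 3*u**2)
(t + B(-5*0))*1 = (60 + (-5 + 3*(-5*0)**2))*1 = (60 + (-5 + 3*0**2))*1 = (60 + (-5 + 3*0))*1 = (60 + (-5 + 0))*1 = (60 - 5)*1 = 55*1 = 55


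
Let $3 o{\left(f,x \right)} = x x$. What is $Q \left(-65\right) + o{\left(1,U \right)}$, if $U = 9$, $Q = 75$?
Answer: $-4848$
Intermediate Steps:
$o{\left(f,x \right)} = \frac{x^{2}}{3}$ ($o{\left(f,x \right)} = \frac{x x}{3} = \frac{x^{2}}{3}$)
$Q \left(-65\right) + o{\left(1,U \right)} = 75 \left(-65\right) + \frac{9^{2}}{3} = -4875 + \frac{1}{3} \cdot 81 = -4875 + 27 = -4848$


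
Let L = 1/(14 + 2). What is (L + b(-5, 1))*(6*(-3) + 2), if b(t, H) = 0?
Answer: -1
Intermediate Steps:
L = 1/16 ≈ 0.062500
(L + b(-5, 1))*(6*(-3) + 2) = (1/16 + 0)*(6*(-3) + 2) = (-18 + 2)/16 = (1/16)*(-16) = -1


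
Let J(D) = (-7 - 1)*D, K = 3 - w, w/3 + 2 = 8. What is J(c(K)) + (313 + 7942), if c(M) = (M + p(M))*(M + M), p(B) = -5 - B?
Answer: 7055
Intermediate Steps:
w = 18 (w = -6 + 3*8 = -6 + 24 = 18)
K = -15 (K = 3 - 1*18 = 3 - 18 = -15)
c(M) = -10*M (c(M) = (M + (-5 - M))*(M + M) = -10*M)
J(D) = -8*D
J(c(K)) + (313 + 7942) = -(-80)*(-15) + (313 + 7942) = -8*150 + 8255 = -1200 + 8255 = 7055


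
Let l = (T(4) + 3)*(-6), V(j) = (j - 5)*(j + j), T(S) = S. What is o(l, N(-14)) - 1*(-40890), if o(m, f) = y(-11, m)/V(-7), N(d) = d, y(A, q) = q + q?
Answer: 81779/2 ≈ 40890.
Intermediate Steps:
y(A, q) = 2*q
V(j) = 2*j*(-5 + j) (V(j) = (-5 + j)*(2*j) = 2*j*(-5 + j))
l = -42 (l = (4 + 3)*(-6) = 7*(-6) = -42)
o(m, f) = m/84 (o(m, f) = (2*m)/((2*(-7)*(-5 - 7))) = (2*m)/((2*(-7)*(-12))) = (2*m)/168 = (2*m)*(1/168) = m/84)
o(l, N(-14)) - 1*(-40890) = (1/84)*(-42) - 1*(-40890) = -½ + 40890 = 81779/2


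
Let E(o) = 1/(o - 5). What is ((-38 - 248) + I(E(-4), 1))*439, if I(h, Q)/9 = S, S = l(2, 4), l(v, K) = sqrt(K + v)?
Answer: -125554 + 3951*sqrt(6) ≈ -1.1588e+5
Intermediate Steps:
E(o) = 1/(-5 + o)
S = sqrt(6) (S = sqrt(4 + 2) = sqrt(6) ≈ 2.4495)
I(h, Q) = 9*sqrt(6)
((-38 - 248) + I(E(-4), 1))*439 = ((-38 - 248) + 9*sqrt(6))*439 = (-286 + 9*sqrt(6))*439 = -125554 + 3951*sqrt(6)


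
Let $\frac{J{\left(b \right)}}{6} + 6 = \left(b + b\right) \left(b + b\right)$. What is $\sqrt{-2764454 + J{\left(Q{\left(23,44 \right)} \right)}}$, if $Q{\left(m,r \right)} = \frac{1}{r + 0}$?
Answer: $\frac{i \sqrt{1338013154}}{22} \approx 1662.7 i$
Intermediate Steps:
$Q{\left(m,r \right)} = \frac{1}{r}$
$J{\left(b \right)} = -36 + 24 b^{2}$ ($J{\left(b \right)} = -36 + 6 \left(b + b\right) \left(b + b\right) = -36 + 6 \cdot 2 b 2 b = -36 + 6 \cdot 4 b^{2} = -36 + 24 b^{2}$)
$\sqrt{-2764454 + J{\left(Q{\left(23,44 \right)} \right)}} = \sqrt{-2764454 - \left(36 - 24 \left(\frac{1}{44}\right)^{2}\right)} = \sqrt{-2764454 - \left(36 - \frac{24}{1936}\right)} = \sqrt{-2764454 + \left(-36 + 24 \cdot \frac{1}{1936}\right)} = \sqrt{-2764454 + \left(-36 + \frac{3}{242}\right)} = \sqrt{-2764454 - \frac{8709}{242}} = \sqrt{- \frac{669006577}{242}} = \frac{i \sqrt{1338013154}}{22}$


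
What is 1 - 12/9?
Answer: -⅓ ≈ -0.33333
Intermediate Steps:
1 - 12/9 = 1 - 12*⅑ = 1 - 4/3 = -⅓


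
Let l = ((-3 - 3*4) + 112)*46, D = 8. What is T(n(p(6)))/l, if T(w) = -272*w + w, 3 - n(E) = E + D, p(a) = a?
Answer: 2981/4462 ≈ 0.66809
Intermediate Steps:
n(E) = -5 - E (n(E) = 3 - (E + 8) = 3 - (8 + E) = 3 + (-8 - E) = -5 - E)
T(w) = -271*w
l = 4462 (l = ((-3 - 12) + 112)*46 = (-15 + 112)*46 = 97*46 = 4462)
T(n(p(6)))/l = -271*(-5 - 1*6)/4462 = -271*(-5 - 6)*(1/4462) = -271*(-11)*(1/4462) = 2981*(1/4462) = 2981/4462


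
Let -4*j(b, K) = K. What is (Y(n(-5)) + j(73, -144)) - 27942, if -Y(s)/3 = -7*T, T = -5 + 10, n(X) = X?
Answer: -27801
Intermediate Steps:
j(b, K) = -K/4
T = 5
Y(s) = 105 (Y(s) = -(-21)*5 = -3*(-35) = 105)
(Y(n(-5)) + j(73, -144)) - 27942 = (105 - ¼*(-144)) - 27942 = (105 + 36) - 27942 = 141 - 27942 = -27801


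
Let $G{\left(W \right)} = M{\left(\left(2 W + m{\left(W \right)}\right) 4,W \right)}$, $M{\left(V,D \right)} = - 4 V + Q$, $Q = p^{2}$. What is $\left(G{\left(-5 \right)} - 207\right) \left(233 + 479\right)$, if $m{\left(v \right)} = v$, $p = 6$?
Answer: $49128$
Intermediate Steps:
$Q = 36$ ($Q = 6^{2} = 36$)
$M{\left(V,D \right)} = 36 - 4 V$ ($M{\left(V,D \right)} = - 4 V + 36 = 36 - 4 V$)
$G{\left(W \right)} = 36 - 48 W$ ($G{\left(W \right)} = 36 - 4 \left(2 W + W\right) 4 = 36 - 4 \cdot 3 W 4 = 36 - 4 \cdot 12 W = 36 - 48 W$)
$\left(G{\left(-5 \right)} - 207\right) \left(233 + 479\right) = \left(\left(36 - -240\right) - 207\right) \left(233 + 479\right) = \left(\left(36 + 240\right) - 207\right) 712 = \left(276 - 207\right) 712 = 69 \cdot 712 = 49128$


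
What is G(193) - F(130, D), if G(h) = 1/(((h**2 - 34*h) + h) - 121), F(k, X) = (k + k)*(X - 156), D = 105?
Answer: 407864341/30759 ≈ 13260.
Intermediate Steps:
F(k, X) = 2*k*(-156 + X) (F(k, X) = (2*k)*(-156 + X) = 2*k*(-156 + X))
G(h) = 1/(-121 + h**2 - 33*h) (G(h) = 1/((h**2 - 33*h) - 121) = 1/(-121 + h**2 - 33*h))
G(193) - F(130, D) = 1/(-121 + 193**2 - 33*193) - 2*130*(-156 + 105) = 1/(-121 + 37249 - 6369) - 2*130*(-51) = 1/30759 - 1*(-13260) = 1/30759 + 13260 = 407864341/30759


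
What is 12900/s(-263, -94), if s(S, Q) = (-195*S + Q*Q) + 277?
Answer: 6450/30199 ≈ 0.21358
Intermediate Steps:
s(S, Q) = 277 + Q² - 195*S (s(S, Q) = (-195*S + Q²) + 277 = (Q² - 195*S) + 277 = 277 + Q² - 195*S)
12900/s(-263, -94) = 12900/(277 + (-94)² - 195*(-263)) = 12900/(277 + 8836 + 51285) = 12900/60398 = 12900*(1/60398) = 6450/30199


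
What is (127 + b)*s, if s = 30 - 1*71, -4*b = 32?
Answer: -4879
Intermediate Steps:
b = -8 (b = -¼*32 = -8)
s = -41 (s = 30 - 71 = -41)
(127 + b)*s = (127 - 8)*(-41) = 119*(-41) = -4879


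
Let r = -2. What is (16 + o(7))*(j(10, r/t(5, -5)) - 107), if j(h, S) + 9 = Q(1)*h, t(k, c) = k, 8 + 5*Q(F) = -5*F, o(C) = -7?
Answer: -1278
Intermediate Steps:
Q(F) = -8/5 - F (Q(F) = -8/5 + (-5*F)/5 = -8/5 - F)
j(h, S) = -9 - 13*h/5 (j(h, S) = -9 + (-8/5 - 1*1)*h = -9 + (-8/5 - 1)*h = -9 - 13*h/5)
(16 + o(7))*(j(10, r/t(5, -5)) - 107) = (16 - 7)*((-9 - 13/5*10) - 107) = 9*((-9 - 26) - 107) = 9*(-35 - 107) = 9*(-142) = -1278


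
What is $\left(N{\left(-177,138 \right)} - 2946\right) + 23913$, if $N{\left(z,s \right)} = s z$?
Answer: $-3459$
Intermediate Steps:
$\left(N{\left(-177,138 \right)} - 2946\right) + 23913 = \left(138 \left(-177\right) - 2946\right) + 23913 = \left(-24426 - 2946\right) + 23913 = -27372 + 23913 = -3459$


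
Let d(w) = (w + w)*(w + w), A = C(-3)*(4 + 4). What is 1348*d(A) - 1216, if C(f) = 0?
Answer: -1216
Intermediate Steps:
A = 0 (A = 0*(4 + 4) = 0*8 = 0)
d(w) = 4*w² (d(w) = (2*w)*(2*w) = 4*w²)
1348*d(A) - 1216 = 1348*(4*0²) - 1216 = 1348*(4*0) - 1216 = 1348*0 - 1216 = 0 - 1216 = -1216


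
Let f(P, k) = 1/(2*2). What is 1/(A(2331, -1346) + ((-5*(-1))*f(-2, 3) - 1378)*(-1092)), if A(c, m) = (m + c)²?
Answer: 1/2473636 ≈ 4.0426e-7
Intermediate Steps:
A(c, m) = (c + m)²
f(P, k) = ¼ (f(P, k) = (½)*(½) = ¼)
1/(A(2331, -1346) + ((-5*(-1))*f(-2, 3) - 1378)*(-1092)) = 1/((2331 - 1346)² + (-5*(-1)*(¼) - 1378)*(-1092)) = 1/(985² + (5*(¼) - 1378)*(-1092)) = 1/(970225 + (5/4 - 1378)*(-1092)) = 1/(970225 - 5507/4*(-1092)) = 1/(970225 + 1503411) = 1/2473636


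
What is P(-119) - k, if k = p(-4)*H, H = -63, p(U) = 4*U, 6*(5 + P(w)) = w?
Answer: -6197/6 ≈ -1032.8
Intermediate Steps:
P(w) = -5 + w/6
k = 1008 (k = (4*(-4))*(-63) = -16*(-63) = 1008)
P(-119) - k = (-5 + (⅙)*(-119)) - 1*1008 = (-5 - 119/6) - 1008 = -149/6 - 1008 = -6197/6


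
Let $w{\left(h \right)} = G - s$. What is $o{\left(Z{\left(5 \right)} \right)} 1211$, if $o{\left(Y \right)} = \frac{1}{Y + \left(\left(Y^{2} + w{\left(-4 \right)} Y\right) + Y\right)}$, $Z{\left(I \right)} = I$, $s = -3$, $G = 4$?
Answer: $\frac{173}{10} \approx 17.3$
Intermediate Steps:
$w{\left(h \right)} = 7$ ($w{\left(h \right)} = 4 - -3 = 4 + 3 = 7$)
$o{\left(Y \right)} = \frac{1}{Y^{2} + 9 Y}$ ($o{\left(Y \right)} = \frac{1}{Y + \left(\left(Y^{2} + 7 Y\right) + Y\right)} = \frac{1}{Y + \left(Y^{2} + 8 Y\right)} = \frac{1}{Y^{2} + 9 Y}$)
$o{\left(Z{\left(5 \right)} \right)} 1211 = \frac{1}{5 \left(9 + 5\right)} 1211 = \frac{1}{5 \cdot 14} \cdot 1211 = \frac{1}{5} \cdot \frac{1}{14} \cdot 1211 = \frac{1}{70} \cdot 1211 = \frac{173}{10}$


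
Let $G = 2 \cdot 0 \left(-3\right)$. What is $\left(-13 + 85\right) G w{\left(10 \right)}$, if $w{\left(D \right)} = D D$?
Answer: $0$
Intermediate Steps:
$w{\left(D \right)} = D^{2}$
$G = 0$ ($G = 0 \left(-3\right) = 0$)
$\left(-13 + 85\right) G w{\left(10 \right)} = \left(-13 + 85\right) 0 \cdot 10^{2} = 72 \cdot 0 \cdot 100 = 0 \cdot 100 = 0$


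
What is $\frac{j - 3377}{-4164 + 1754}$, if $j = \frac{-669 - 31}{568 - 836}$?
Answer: $\frac{113042}{80735} \approx 1.4002$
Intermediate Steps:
$j = \frac{175}{67}$ ($j = - \frac{700}{-268} = \left(-700\right) \left(- \frac{1}{268}\right) = \frac{175}{67} \approx 2.6119$)
$\frac{j - 3377}{-4164 + 1754} = \frac{\frac{175}{67} - 3377}{-4164 + 1754} = - \frac{226084}{67 \left(-2410\right)} = \left(- \frac{226084}{67}\right) \left(- \frac{1}{2410}\right) = \frac{113042}{80735}$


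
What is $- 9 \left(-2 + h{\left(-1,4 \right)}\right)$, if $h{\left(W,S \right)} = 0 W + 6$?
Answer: $-36$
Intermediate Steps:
$h{\left(W,S \right)} = 6$ ($h{\left(W,S \right)} = 0 + 6 = 6$)
$- 9 \left(-2 + h{\left(-1,4 \right)}\right) = - 9 \left(-2 + 6\right) = \left(-9\right) 4 = -36$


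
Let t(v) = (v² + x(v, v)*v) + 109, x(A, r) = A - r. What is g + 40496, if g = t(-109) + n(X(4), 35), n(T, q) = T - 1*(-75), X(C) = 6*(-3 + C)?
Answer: 52567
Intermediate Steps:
X(C) = -18 + 6*C
t(v) = 109 + v² (t(v) = (v² + (v - v)*v) + 109 = (v² + 0*v) + 109 = (v² + 0) + 109 = v² + 109 = 109 + v²)
n(T, q) = 75 + T (n(T, q) = T + 75 = 75 + T)
g = 12071 (g = (109 + (-109)²) + (75 + (-18 + 6*4)) = (109 + 11881) + (75 + (-18 + 24)) = 11990 + (75 + 6) = 11990 + 81 = 12071)
g + 40496 = 12071 + 40496 = 52567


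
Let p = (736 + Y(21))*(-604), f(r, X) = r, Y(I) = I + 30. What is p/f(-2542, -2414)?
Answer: 237674/1271 ≈ 187.00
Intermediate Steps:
Y(I) = 30 + I
p = -475348 (p = (736 + (30 + 21))*(-604) = (736 + 51)*(-604) = 787*(-604) = -475348)
p/f(-2542, -2414) = -475348/(-2542) = -475348*(-1/2542) = 237674/1271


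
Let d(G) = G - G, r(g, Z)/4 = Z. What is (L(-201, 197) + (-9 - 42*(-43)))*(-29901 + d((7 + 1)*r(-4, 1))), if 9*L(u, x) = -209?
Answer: -159113188/3 ≈ -5.3038e+7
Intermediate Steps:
L(u, x) = -209/9 (L(u, x) = (⅑)*(-209) = -209/9)
r(g, Z) = 4*Z
d(G) = 0
(L(-201, 197) + (-9 - 42*(-43)))*(-29901 + d((7 + 1)*r(-4, 1))) = (-209/9 + (-9 - 42*(-43)))*(-29901 + 0) = (-209/9 + (-9 + 1806))*(-29901) = (-209/9 + 1797)*(-29901) = (15964/9)*(-29901) = -159113188/3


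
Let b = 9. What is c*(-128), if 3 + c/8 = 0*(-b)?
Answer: 3072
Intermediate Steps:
c = -24 (c = -24 + 8*(0*(-1*9)) = -24 + 8*(0*(-9)) = -24 + 8*0 = -24 + 0 = -24)
c*(-128) = -24*(-128) = 3072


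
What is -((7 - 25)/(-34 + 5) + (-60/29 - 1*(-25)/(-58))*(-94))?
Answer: -6833/29 ≈ -235.62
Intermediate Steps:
-((7 - 25)/(-34 + 5) + (-60/29 - 1*(-25)/(-58))*(-94)) = -(-18/(-29) + (-60*1/29 + 25*(-1/58))*(-94)) = -(-18*(-1/29) + (-60/29 - 25/58)*(-94)) = -(18/29 - 5/2*(-94)) = -(18/29 + 235) = -1*6833/29 = -6833/29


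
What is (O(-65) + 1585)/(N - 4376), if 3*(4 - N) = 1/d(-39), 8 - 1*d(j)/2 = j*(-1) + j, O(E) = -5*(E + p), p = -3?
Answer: -92400/209857 ≈ -0.44030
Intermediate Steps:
O(E) = 15 - 5*E (O(E) = -5*(E - 3) = -5*(-3 + E) = 15 - 5*E)
d(j) = 16 (d(j) = 16 - 2*(j*(-1) + j) = 16 - 2*(-j + j) = 16 - 2*0 = 16 + 0 = 16)
N = 191/48 (N = 4 - 1/3/16 = 4 - 1/3*1/16 = 4 - 1/48 = 191/48 ≈ 3.9792)
(O(-65) + 1585)/(N - 4376) = ((15 - 5*(-65)) + 1585)/(191/48 - 4376) = ((15 + 325) + 1585)/(-209857/48) = (340 + 1585)*(-48/209857) = 1925*(-48/209857) = -92400/209857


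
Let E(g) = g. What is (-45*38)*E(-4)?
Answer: 6840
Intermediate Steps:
(-45*38)*E(-4) = -45*38*(-4) = -1710*(-4) = 6840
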